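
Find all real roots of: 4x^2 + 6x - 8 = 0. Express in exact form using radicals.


Using the quadratic formula: x = (-b ± sqrt(b^2 - 4ac)) / (2a)
Here a = 4, b = 6, c = -8
Discriminant = b^2 - 4ac = 6^2 - 4(4)(-8) = 36 + 128 = 164
Since discriminant = 164 > 0, there are two real roots.
x = (-6 ± 2*sqrt(41)) / 8
Simplifying: x = (-3 ± sqrt(41)) / 4
Numerically: x ≈ 0.8508 or x ≈ -2.3508

x = (-3 + sqrt(41)) / 4 or x = (-3 - sqrt(41)) / 4


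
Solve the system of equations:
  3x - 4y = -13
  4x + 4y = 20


Using Cramer's rule:
Determinant D = (3)(4) - (4)(-4) = 12 + 16 = 28
Dx = (-13)(4) - (20)(-4) = -52 + 80 = 28
Dy = (3)(20) - (4)(-13) = 60 + 52 = 112
x = Dx/D = 28/28 = 1
y = Dy/D = 112/28 = 4

x = 1, y = 4


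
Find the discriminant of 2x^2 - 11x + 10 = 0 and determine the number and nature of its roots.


For ax^2 + bx + c = 0, discriminant D = b^2 - 4ac
Here a = 2, b = -11, c = 10
D = (-11)^2 - 4(2)(10) = 121 - 80 = 41

D = 41 > 0 but not a perfect square
The equation has 2 distinct real irrational roots.

Discriminant = 41, 2 distinct real irrational roots


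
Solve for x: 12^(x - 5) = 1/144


Express both sides with the same base.
1/144 = 12^(-2)
Since the bases match, equate exponents: x - 5 = -2
So x = -2 - (-5) = 3

x = 3


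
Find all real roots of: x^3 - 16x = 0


The constant term is 0, so x = 0 is a root. Factor out x:
  x(x^2 - 16) = 0
Solve the quadratic x^2 - 16 = 0: discriminant = 0^2 - 4(1)(-16) = 0 + 64 = 64.
sqrt(64) = 8, so x = (0 ± 8)/2: x = 4 or x = -4.

x = -4, x = 0, x = 4


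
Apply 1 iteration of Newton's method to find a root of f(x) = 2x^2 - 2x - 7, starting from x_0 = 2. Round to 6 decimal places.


Newton's method: x_(n+1) = x_n - f(x_n)/f'(x_n)
f(x) = 2x^2 - 2x - 7
f'(x) = 4x - 2

Iteration 1:
  f(2.000000) = -3.000000
  f'(2.000000) = 6.000000
  x_1 = 2.000000 - (-3.000000)/(6.000000) = 2.500000

x_1 = 2.500000


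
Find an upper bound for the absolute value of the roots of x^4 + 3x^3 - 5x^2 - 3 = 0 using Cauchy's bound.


Cauchy's bound: all roots r satisfy |r| <= 1 + max(|a_i/a_n|) for i = 0,...,n-1
where a_n is the leading coefficient.

Coefficients: [1, 3, -5, 0, -3]
Leading coefficient a_n = 1
Ratios |a_i/a_n|: 3, 5, 0, 3
Maximum ratio: 5
Cauchy's bound: |r| <= 1 + 5 = 6

Upper bound = 6


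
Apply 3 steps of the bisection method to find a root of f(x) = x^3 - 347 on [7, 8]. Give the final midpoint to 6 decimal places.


f(x) = x^3 - 347
f(7) = -4 < 0
f(8) = 165 > 0

Step 1: midpoint = (7.000000 + 8.000000)/2 = 7.500000
  f(7.500000) = 74.875000
  f(mid) > 0, so root is in [7.000000, 7.500000]

Step 2: midpoint = (7.000000 + 7.500000)/2 = 7.250000
  f(7.250000) = 34.078125
  f(mid) > 0, so root is in [7.000000, 7.250000]

Step 3: midpoint = (7.000000 + 7.250000)/2 = 7.125000
  f(7.125000) = 14.705078
  f(mid) > 0, so root is in [7.000000, 7.125000]

midpoint = 7.125000


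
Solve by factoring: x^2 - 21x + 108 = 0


We need two numbers that multiply to 108 and add to -21.
Those numbers are -12 and -9 (since (-12) * (-9) = 108 and (-12) + (-9) = -21).
So x^2 - 21x + 108 = (x - 12)(x - 9) = 0
Setting each factor to zero: x = 12 or x = 9

x = 9, x = 12


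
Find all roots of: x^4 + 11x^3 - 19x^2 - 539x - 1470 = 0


Let p(x) = x^4 + 11x^3 - 19x^2 - 539x - 1470. By the rational root theorem (leading coefficient 1), any rational root is an integer divisor of 1470: try ±1, ±2, ... in turn.
Test x = 1: value = -2016 ≠ 0.
Test x = -1: value = -960 ≠ 0.
Test x = 2: value = -2520 ≠ 0.
Test x = -2: value = -540 ≠ 0.
Test x = 3: value = -2880 ≠ 0.
Test x = -3: value = -240 ≠ 0.
Test x = 5: value = -2640 ≠ 0.
Test x = -5: value = 0 ✓, so (x + 5) is a factor.
Synthetic division by (x + 5): bring down 1; 1(-5) + 11 = 6; 6(-5) - 19 = -49; (-49)(-5) - 539 = -294; (-294)(-5) - 1470 = 0 → quotient x^3 + 6x^2 - 49x - 294, remainder 0.
Continue with the quotient x^3 + 6x^2 - 49x - 294 (candidates must divide 294).
Test x = 6: value = -156 ≠ 0.
Test x = -6: value = 0 ✓, so (x + 6) is a factor.
Synthetic division by (x + 6): bring down 1; 1(-6) + 6 = 0; 0(-6) - 49 = -49; (-49)(-6) - 294 = 0 → quotient x^2 - 49, remainder 0.
Solve the quadratic x^2 - 49 = 0: discriminant = 0^2 - 4(1)(-49) = 0 + 196 = 196.
sqrt(196) = 14, so x = (0 ± 14)/2: x = 7 or x = -7.
Collecting all roots found:

x = -7, x = -6, x = -5, x = 7


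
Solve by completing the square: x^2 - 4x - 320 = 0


Start: x^2 - 4x - 320 = 0
Move constant: x^2 - 4x = 320
Half of -4 is -2, squared is 4
Add 4 to both sides: x^2 - 4x + 4 = 324
(x - 2)^2 = 324
x - 2 = ±18
x = 2 + 18 = 20 or x = 2 - 18 = -16

x = -16, x = 20


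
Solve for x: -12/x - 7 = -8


Subtract -7 from both sides: -12/x = -1
Multiply both sides by x: -12 = -1 * x
Divide by -1: x = 12

x = 12


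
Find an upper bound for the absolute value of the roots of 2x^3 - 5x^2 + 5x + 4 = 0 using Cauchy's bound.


Cauchy's bound: all roots r satisfy |r| <= 1 + max(|a_i/a_n|) for i = 0,...,n-1
where a_n is the leading coefficient.

Coefficients: [2, -5, 5, 4]
Leading coefficient a_n = 2
Ratios |a_i/a_n|: 5/2, 5/2, 2
Maximum ratio: 5/2
Cauchy's bound: |r| <= 1 + 5/2 = 7/2

Upper bound = 7/2


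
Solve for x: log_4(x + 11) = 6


Convert to exponential form: x + 11 = 4^6 = 4096
x = 4096 - 11 = 4085
Check: log_4(4085 + 11) = log_4(4096) = log_4(4096) = 6 ✓

x = 4085


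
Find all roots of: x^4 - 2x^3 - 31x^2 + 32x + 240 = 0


Let p(x) = x^4 - 2x^3 - 31x^2 + 32x + 240. By the rational root theorem (leading coefficient 1), any rational root is an integer divisor of 240: try ±1, ±2, ... in turn.
Test x = 1: value = 240 ≠ 0.
Test x = -1: value = 180 ≠ 0.
Test x = 2: value = 180 ≠ 0.
Test x = -2: value = 84 ≠ 0.
Test x = 3: value = 84 ≠ 0.
Test x = -3: value = 0 ✓, so (x + 3) is a factor.
Synthetic division by (x + 3): bring down 1; 1(-3) - 2 = -5; (-5)(-3) - 31 = -16; (-16)(-3) + 32 = 80; 80(-3) + 240 = 0 → quotient x^3 - 5x^2 - 16x + 80, remainder 0.
Continue with the quotient x^3 - 5x^2 - 16x + 80 (candidates must divide 80).
Test x = 4: value = 0 ✓, so (x - 4) is a factor.
Synthetic division by (x - 4): bring down 1; 1(4) - 5 = -1; (-1)(4) - 16 = -20; (-20)(4) + 80 = 0 → quotient x^2 - x - 20, remainder 0.
Solve the quadratic x^2 - x - 20 = 0: discriminant = (-1)^2 - 4(1)(-20) = 1 + 80 = 81.
sqrt(81) = 9, so x = (1 ± 9)/2: x = 5 or x = -4.
Collecting all roots found:

x = -4, x = -3, x = 4, x = 5


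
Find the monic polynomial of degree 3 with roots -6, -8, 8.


A monic polynomial with roots -6, -8, 8 is:
p(x) = (x + 6)(x + 8)(x - 8)
After multiplying by (x + 6): x + 6
After multiplying by (x + 8): x^2 + 14x + 48
After multiplying by (x - 8): x^3 + 6x^2 - 64x - 384

x^3 + 6x^2 - 64x - 384


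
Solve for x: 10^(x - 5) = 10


Express both sides with the same base.
10 = 10^1
Since the bases match, equate exponents: x - 5 = 1
So x = 1 - (-5) = 6

x = 6


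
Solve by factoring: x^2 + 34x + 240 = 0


We need two numbers that multiply to 240 and add to 34.
Those numbers are 24 and 10 (since 24 * 10 = 240 and 24 + 10 = 34).
So x^2 + 34x + 240 = (x + 24)(x + 10) = 0
Setting each factor to zero: x = -24 or x = -10

x = -24, x = -10


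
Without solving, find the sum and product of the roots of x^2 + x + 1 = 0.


By Vieta's formulas for ax^2 + bx + c = 0:
  Sum of roots = -b/a
  Product of roots = c/a

Here a = 1, b = 1, c = 1
Sum = -(1)/1 = -1
Product = 1/1 = 1

Sum = -1, Product = 1


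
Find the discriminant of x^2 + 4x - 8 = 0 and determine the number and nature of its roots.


For ax^2 + bx + c = 0, discriminant D = b^2 - 4ac
Here a = 1, b = 4, c = -8
D = (4)^2 - 4(1)(-8) = 16 + 32 = 48

D = 48 > 0 but not a perfect square
The equation has 2 distinct real irrational roots.

Discriminant = 48, 2 distinct real irrational roots


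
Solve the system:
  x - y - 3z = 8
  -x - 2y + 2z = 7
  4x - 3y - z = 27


Using Cramer's rule. Expand each determinant along the first row.
D  = 1*[(-2)*(-1) - 2*(-3)] - (-1)*[(-1)*(-1) - 2*4] + (-3)*[(-1)*(-3) - (-2)*4]
  = 1*(8) - (-1)*(-7) + (-3)*(11) = -32
Dx = 8*[(-2)*(-1) - 2*(-3)] - (-1)*[7*(-1) - 2*27] + (-3)*[7*(-3) - (-2)*27]
  = 8*(8) - (-1)*(-61) + (-3)*(33) = -96
Dy = 1*[7*(-1) - 2*27] - 8*[(-1)*(-1) - 2*4] + (-3)*[(-1)*27 - 7*4]
  = 1*(-61) - 8*(-7) + (-3)*(-55) = 160
Dz = 1*[(-2)*27 - 7*(-3)] - (-1)*[(-1)*27 - 7*4] + 8*[(-1)*(-3) - (-2)*4]
  = 1*(-33) - (-1)*(-55) + 8*(11) = 0
x = Dx/D = -96/-32 = 3, y = Dy/D = 160/-32 = -5, z = Dz/D = 0/-32 = 0
Check eq1: (1)(3) + (-1)(-5) + (-3)(0) = 8 = 8 ✓
Check eq2: (-1)(3) + (-2)(-5) + (2)(0) = 7 = 7 ✓
Check eq3: (4)(3) + (-3)(-5) + (-1)(0) = 27 = 27 ✓

x = 3, y = -5, z = 0


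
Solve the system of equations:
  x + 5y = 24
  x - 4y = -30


Using Cramer's rule:
Determinant D = (1)(-4) - (1)(5) = -4 - 5 = -9
Dx = (24)(-4) - (-30)(5) = -96 + 150 = 54
Dy = (1)(-30) - (1)(24) = -30 - 24 = -54
x = Dx/D = 54/-9 = -6
y = Dy/D = -54/-9 = 6

x = -6, y = 6


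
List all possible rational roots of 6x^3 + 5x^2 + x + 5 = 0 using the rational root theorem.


Rational root theorem: possible roots are ±p/q where:
  p divides the constant term (5): p ∈ {1, 5}
  q divides the leading coefficient (6): q ∈ {1, 2, 3, 6}

All possible rational roots: -5, -5/2, -5/3, -1, -5/6, -1/2, -1/3, -1/6, 1/6, 1/3, 1/2, 5/6, 1, 5/3, 5/2, 5

-5, -5/2, -5/3, -1, -5/6, -1/2, -1/3, -1/6, 1/6, 1/3, 1/2, 5/6, 1, 5/3, 5/2, 5


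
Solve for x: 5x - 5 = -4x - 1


Starting with: 5x - 5 = -4x - 1
Move all x terms to left: (5 + 4)x = -1 + 5
Simplify: 9x = 4
Divide both sides by 9: x = 4/9

x = 4/9


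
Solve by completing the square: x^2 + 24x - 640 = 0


Start: x^2 + 24x - 640 = 0
Move constant: x^2 + 24x = 640
Half of 24 is 12, squared is 144
Add 144 to both sides: x^2 + 24x + 144 = 784
(x + 12)^2 = 784
x + 12 = ±28
x = -12 + 28 = 16 or x = -12 - 28 = -40

x = -40, x = 16


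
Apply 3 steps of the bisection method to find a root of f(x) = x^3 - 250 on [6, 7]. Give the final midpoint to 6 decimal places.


f(x) = x^3 - 250
f(6) = -34 < 0
f(7) = 93 > 0

Step 1: midpoint = (6.000000 + 7.000000)/2 = 6.500000
  f(6.500000) = 24.625000
  f(mid) > 0, so root is in [6.000000, 6.500000]

Step 2: midpoint = (6.000000 + 6.500000)/2 = 6.250000
  f(6.250000) = -5.859375
  f(mid) < 0, so root is in [6.250000, 6.500000]

Step 3: midpoint = (6.250000 + 6.500000)/2 = 6.375000
  f(6.375000) = 9.083984
  f(mid) > 0, so root is in [6.250000, 6.375000]

midpoint = 6.375000


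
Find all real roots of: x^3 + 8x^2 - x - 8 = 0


Let p(x) = x^3 + 8x^2 - x - 8. By the rational root theorem (leading coefficient 1), any rational root is an integer divisor of 8: try ±1, ±2, ... in turn.
Test x = 1: value = 0 ✓, so (x - 1) is a factor.
Synthetic division by (x - 1): bring down 1; 1(1) + 8 = 9; 9(1) - 1 = 8; 8(1) - 8 = 0 → quotient x^2 + 9x + 8, remainder 0.
Solve the quadratic x^2 + 9x + 8 = 0: discriminant = 9^2 - 4(1)(8) = 81 - 32 = 49.
sqrt(49) = 7, so x = (-9 ± 7)/2: x = -1 or x = -8.

x = -8, x = -1, x = 1


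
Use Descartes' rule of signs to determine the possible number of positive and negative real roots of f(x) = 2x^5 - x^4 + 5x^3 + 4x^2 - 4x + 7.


Descartes' rule of signs:

For positive roots, count sign changes in f(x) = 2x^5 - x^4 + 5x^3 + 4x^2 - 4x + 7:
Signs of coefficients: +, -, +, +, -, +
Number of sign changes: 4
Possible positive real roots: 4, 2, 0

For negative roots, examine f(-x) = -2x^5 - x^4 - 5x^3 + 4x^2 + 4x + 7:
Signs of coefficients: -, -, -, +, +, +
Number of sign changes: 1
Possible negative real roots: 1

Positive roots: 4 or 2 or 0; Negative roots: 1


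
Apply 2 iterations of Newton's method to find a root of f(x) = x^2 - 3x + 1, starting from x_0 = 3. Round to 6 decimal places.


Newton's method: x_(n+1) = x_n - f(x_n)/f'(x_n)
f(x) = x^2 - 3x + 1
f'(x) = 2x - 3

Iteration 1:
  f(3.000000) = 1.000000
  f'(3.000000) = 3.000000
  x_1 = 3.000000 - (1.000000)/(3.000000) = 2.666667

Iteration 2:
  f(2.666667) = 0.111111
  f'(2.666667) = 2.333333
  x_2 = 2.666667 - (0.111111)/(2.333333) = 2.619048

x_2 = 2.619048


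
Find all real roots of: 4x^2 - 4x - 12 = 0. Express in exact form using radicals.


Using the quadratic formula: x = (-b ± sqrt(b^2 - 4ac)) / (2a)
Here a = 4, b = -4, c = -12
Discriminant = b^2 - 4ac = (-4)^2 - 4(4)(-12) = 16 + 192 = 208
Since discriminant = 208 > 0, there are two real roots.
x = (4 ± 4*sqrt(13)) / 8
Simplifying: x = (1 ± sqrt(13)) / 2
Numerically: x ≈ 2.3028 or x ≈ -1.3028

x = (1 + sqrt(13)) / 2 or x = (1 - sqrt(13)) / 2


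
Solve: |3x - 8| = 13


An absolute value equation |expr| = 13 gives two cases:
Case 1: 3x - 8 = 13
  3x = 21, so x = 7
Case 2: 3x - 8 = -13
  3x = -5, so x = -5/3

x = -5/3, x = 7


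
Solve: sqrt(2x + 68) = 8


Square both sides: 2x + 68 = 8^2 = 64
2x = 64 - 68 = -4
x = -2
Check: sqrt(2*(-2) + 68) = sqrt(64) = 8 ✓

x = -2


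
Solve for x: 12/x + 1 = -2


Subtract 1 from both sides: 12/x = -3
Multiply both sides by x: 12 = -3 * x
Divide by -3: x = -4

x = -4


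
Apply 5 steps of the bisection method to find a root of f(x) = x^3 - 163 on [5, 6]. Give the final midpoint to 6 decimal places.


f(x) = x^3 - 163
f(5) = -38 < 0
f(6) = 53 > 0

Step 1: midpoint = (5.000000 + 6.000000)/2 = 5.500000
  f(5.500000) = 3.375000
  f(mid) > 0, so root is in [5.000000, 5.500000]

Step 2: midpoint = (5.000000 + 5.500000)/2 = 5.250000
  f(5.250000) = -18.296875
  f(mid) < 0, so root is in [5.250000, 5.500000]

Step 3: midpoint = (5.250000 + 5.500000)/2 = 5.375000
  f(5.375000) = -7.712891
  f(mid) < 0, so root is in [5.375000, 5.500000]

Step 4: midpoint = (5.375000 + 5.500000)/2 = 5.437500
  f(5.437500) = -2.232666
  f(mid) < 0, so root is in [5.437500, 5.500000]

Step 5: midpoint = (5.437500 + 5.500000)/2 = 5.468750
  f(5.468750) = 0.555145
  f(mid) > 0, so root is in [5.437500, 5.468750]

midpoint = 5.468750


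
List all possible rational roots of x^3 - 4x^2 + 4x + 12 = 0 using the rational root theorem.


Rational root theorem: possible roots are ±p/q where:
  p divides the constant term (12): p ∈ {1, 2, 3, 4, 6, 12}
  q divides the leading coefficient (1): q ∈ {1}

All possible rational roots: -12, -6, -4, -3, -2, -1, 1, 2, 3, 4, 6, 12

-12, -6, -4, -3, -2, -1, 1, 2, 3, 4, 6, 12


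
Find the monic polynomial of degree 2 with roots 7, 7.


A monic polynomial with roots 7, 7 is:
p(x) = (x - 7)(x - 7)
After multiplying by (x - 7): x - 7
After multiplying by (x - 7): x^2 - 14x + 49

x^2 - 14x + 49


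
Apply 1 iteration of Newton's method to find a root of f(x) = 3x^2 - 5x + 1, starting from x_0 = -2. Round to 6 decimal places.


Newton's method: x_(n+1) = x_n - f(x_n)/f'(x_n)
f(x) = 3x^2 - 5x + 1
f'(x) = 6x - 5

Iteration 1:
  f(-2.000000) = 23.000000
  f'(-2.000000) = -17.000000
  x_1 = -2.000000 - (23.000000)/(-17.000000) = -0.647059

x_1 = -0.647059


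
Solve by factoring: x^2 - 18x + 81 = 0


We need two numbers that multiply to 81 and add to -18.
Those numbers are -9 and -9 (since (-9) * (-9) = 81 and (-9) + (-9) = -18).
So x^2 - 18x + 81 = (x - 9)(x - 9) = 0
Setting each factor to zero: x = 9 or x = 9

x = 9


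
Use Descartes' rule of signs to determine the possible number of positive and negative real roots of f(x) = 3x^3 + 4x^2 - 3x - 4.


Descartes' rule of signs:

For positive roots, count sign changes in f(x) = 3x^3 + 4x^2 - 3x - 4:
Signs of coefficients: +, +, -, -
Number of sign changes: 1
Possible positive real roots: 1

For negative roots, examine f(-x) = -3x^3 + 4x^2 + 3x - 4:
Signs of coefficients: -, +, +, -
Number of sign changes: 2
Possible negative real roots: 2, 0

Positive roots: 1; Negative roots: 2 or 0


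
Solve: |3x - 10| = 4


An absolute value equation |expr| = 4 gives two cases:
Case 1: 3x - 10 = 4
  3x = 14, so x = 14/3
Case 2: 3x - 10 = -4
  3x = 6, so x = 2

x = 2, x = 14/3


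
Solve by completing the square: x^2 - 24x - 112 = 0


Start: x^2 - 24x - 112 = 0
Move constant: x^2 - 24x = 112
Half of -24 is -12, squared is 144
Add 144 to both sides: x^2 - 24x + 144 = 256
(x - 12)^2 = 256
x - 12 = ±16
x = 12 + 16 = 28 or x = 12 - 16 = -4

x = -4, x = 28


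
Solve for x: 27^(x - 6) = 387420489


Express both sides with the same base.
387420489 = 27^6
Since the bases match, equate exponents: x - 6 = 6
So x = 6 - (-6) = 12

x = 12


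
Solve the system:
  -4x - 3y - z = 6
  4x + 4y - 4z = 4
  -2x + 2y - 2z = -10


Using Cramer's rule. Expand each determinant along the first row.
D  = (-4)*[4*(-2) - (-4)*2] - (-3)*[4*(-2) - (-4)*(-2)] + (-1)*[4*2 - 4*(-2)]
  = (-4)*(0) - (-3)*(-16) + (-1)*(16) = -64
Dx = 6*[4*(-2) - (-4)*2] - (-3)*[4*(-2) - (-4)*(-10)] + (-1)*[4*2 - 4*(-10)]
  = 6*(0) - (-3)*(-48) + (-1)*(48) = -192
Dy = (-4)*[4*(-2) - (-4)*(-10)] - 6*[4*(-2) - (-4)*(-2)] + (-1)*[4*(-10) - 4*(-2)]
  = (-4)*(-48) - 6*(-16) + (-1)*(-32) = 320
Dz = (-4)*[4*(-10) - 4*2] - (-3)*[4*(-10) - 4*(-2)] + 6*[4*2 - 4*(-2)]
  = (-4)*(-48) - (-3)*(-32) + 6*(16) = 192
x = Dx/D = -192/-64 = 3, y = Dy/D = 320/-64 = -5, z = Dz/D = 192/-64 = -3
Check eq1: (-4)(3) + (-3)(-5) + (-1)(-3) = 6 = 6 ✓
Check eq2: (4)(3) + (4)(-5) + (-4)(-3) = 4 = 4 ✓
Check eq3: (-2)(3) + (2)(-5) + (-2)(-3) = -10 = -10 ✓

x = 3, y = -5, z = -3


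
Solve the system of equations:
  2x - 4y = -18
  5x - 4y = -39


Using Cramer's rule:
Determinant D = (2)(-4) - (5)(-4) = -8 + 20 = 12
Dx = (-18)(-4) - (-39)(-4) = 72 - 156 = -84
Dy = (2)(-39) - (5)(-18) = -78 + 90 = 12
x = Dx/D = -84/12 = -7
y = Dy/D = 12/12 = 1

x = -7, y = 1


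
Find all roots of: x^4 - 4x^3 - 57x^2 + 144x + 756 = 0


Let p(x) = x^4 - 4x^3 - 57x^2 + 144x + 756. By the rational root theorem (leading coefficient 1), any rational root is an integer divisor of 756: try ±1, ±2, ... in turn.
Test x = 1: value = 840 ≠ 0.
Test x = -1: value = 560 ≠ 0.
Test x = 2: value = 800 ≠ 0.
Test x = -2: value = 288 ≠ 0.
Test x = 3: value = 648 ≠ 0.
Test x = -3: value = 0 ✓, so (x + 3) is a factor.
Synthetic division by (x + 3): bring down 1; 1(-3) - 4 = -7; (-7)(-3) - 57 = -36; (-36)(-3) + 144 = 252; 252(-3) + 756 = 0 → quotient x^3 - 7x^2 - 36x + 252, remainder 0.
Continue with the quotient x^3 - 7x^2 - 36x + 252 (candidates must divide 252; re-test x = -3 first in case it repeats).
Test x = -3: value = 270 ≠ 0.
Test x = 4: value = 60 ≠ 0.
Test x = -4: value = 220 ≠ 0.
Test x = 6: value = 0 ✓, so (x - 6) is a factor.
Synthetic division by (x - 6): bring down 1; 1(6) - 7 = -1; (-1)(6) - 36 = -42; (-42)(6) + 252 = 0 → quotient x^2 - x - 42, remainder 0.
Solve the quadratic x^2 - x - 42 = 0: discriminant = (-1)^2 - 4(1)(-42) = 1 + 168 = 169.
sqrt(169) = 13, so x = (1 ± 13)/2: x = 7 or x = -6.
Collecting all roots found:

x = -6, x = -3, x = 6, x = 7


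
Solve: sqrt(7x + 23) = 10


Square both sides: 7x + 23 = 10^2 = 100
7x = 100 - 23 = 77
x = 11
Check: sqrt(7*11 + 23) = sqrt(100) = 10 ✓

x = 11


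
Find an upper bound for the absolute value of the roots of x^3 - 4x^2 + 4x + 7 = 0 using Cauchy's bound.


Cauchy's bound: all roots r satisfy |r| <= 1 + max(|a_i/a_n|) for i = 0,...,n-1
where a_n is the leading coefficient.

Coefficients: [1, -4, 4, 7]
Leading coefficient a_n = 1
Ratios |a_i/a_n|: 4, 4, 7
Maximum ratio: 7
Cauchy's bound: |r| <= 1 + 7 = 8

Upper bound = 8


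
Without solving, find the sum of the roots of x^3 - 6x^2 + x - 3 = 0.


By Vieta's formulas for x^3 + bx^2 + cx + d = 0:
  r1 + r2 + r3 = -b/a = 6
  r1*r2 + r1*r3 + r2*r3 = c/a = 1
  r1*r2*r3 = -d/a = 3


Sum = 6


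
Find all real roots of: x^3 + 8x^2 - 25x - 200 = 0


Let p(x) = x^3 + 8x^2 - 25x - 200. By the rational root theorem (leading coefficient 1), any rational root is an integer divisor of 200: try ±1, ±2, ... in turn.
Test x = 1: value = -216 ≠ 0.
Test x = -1: value = -168 ≠ 0.
Test x = 2: value = -210 ≠ 0.
Test x = -2: value = -126 ≠ 0.
Test x = 4: value = -108 ≠ 0.
Test x = -4: value = -36 ≠ 0.
Test x = 5: value = 0 ✓, so (x - 5) is a factor.
Synthetic division by (x - 5): bring down 1; 1(5) + 8 = 13; 13(5) - 25 = 40; 40(5) - 200 = 0 → quotient x^2 + 13x + 40, remainder 0.
Solve the quadratic x^2 + 13x + 40 = 0: discriminant = 13^2 - 4(1)(40) = 169 - 160 = 9.
sqrt(9) = 3, so x = (-13 ± 3)/2: x = -5 or x = -8.

x = -8, x = -5, x = 5


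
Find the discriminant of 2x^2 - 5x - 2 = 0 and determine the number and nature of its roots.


For ax^2 + bx + c = 0, discriminant D = b^2 - 4ac
Here a = 2, b = -5, c = -2
D = (-5)^2 - 4(2)(-2) = 25 + 16 = 41

D = 41 > 0 but not a perfect square
The equation has 2 distinct real irrational roots.

Discriminant = 41, 2 distinct real irrational roots


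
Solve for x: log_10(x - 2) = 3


Convert to exponential form: x - 2 = 10^3 = 1000
x = 1000 + 2 = 1002
Check: log_10(1002 - 2) = log_10(1000) = log_10(1000) = 3 ✓

x = 1002


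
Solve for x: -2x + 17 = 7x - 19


Starting with: -2x + 17 = 7x - 19
Move all x terms to left: (-2 - 7)x = -19 - 17
Simplify: -9x = -36
Divide both sides by -9: x = 4

x = 4


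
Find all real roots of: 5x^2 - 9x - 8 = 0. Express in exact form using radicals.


Using the quadratic formula: x = (-b ± sqrt(b^2 - 4ac)) / (2a)
Here a = 5, b = -9, c = -8
Discriminant = b^2 - 4ac = (-9)^2 - 4(5)(-8) = 81 + 160 = 241
Since discriminant = 241 > 0, there are two real roots.
x = (9 ± sqrt(241)) / 10
Numerically: x ≈ 2.4524 or x ≈ -0.6524

x = (9 + sqrt(241)) / 10 or x = (9 - sqrt(241)) / 10


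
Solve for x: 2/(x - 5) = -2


Multiply both sides by (x - 5): 2 = -2(x - 5)
Distribute: 2 = -2x + 10
-2x = 2 - 10 = -8
x = 4

x = 4


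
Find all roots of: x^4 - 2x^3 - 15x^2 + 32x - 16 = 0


Let p(x) = x^4 - 2x^3 - 15x^2 + 32x - 16. By the rational root theorem (leading coefficient 1), any rational root is an integer divisor of 16: try ±1, ±2, ... in turn.
Test x = 1: value = 0 ✓, so (x - 1) is a factor.
Synthetic division by (x - 1): bring down 1; 1(1) - 2 = -1; (-1)(1) - 15 = -16; (-16)(1) + 32 = 16; 16(1) - 16 = 0 → quotient x^3 - x^2 - 16x + 16, remainder 0.
Continue with the quotient x^3 - x^2 - 16x + 16 (candidates must divide 16; re-test x = 1 first in case it repeats).
Test x = 1: value = 0 ✓, so (x - 1) is a factor.
Synthetic division by (x - 1): bring down 1; 1(1) - 1 = 0; 0(1) - 16 = -16; (-16)(1) + 16 = 0 → quotient x^2 - 16, remainder 0.
Solve the quadratic x^2 - 16 = 0: discriminant = 0^2 - 4(1)(-16) = 0 + 64 = 64.
sqrt(64) = 8, so x = (0 ± 8)/2: x = 4 or x = -4.
Collecting all roots found:

x = -4, x = 1 (multiplicity 2), x = 4


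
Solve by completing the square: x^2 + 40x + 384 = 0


Start: x^2 + 40x + 384 = 0
Move constant: x^2 + 40x = -384
Half of 40 is 20, squared is 400
Add 400 to both sides: x^2 + 40x + 400 = 16
(x + 20)^2 = 16
x + 20 = ±4
x = -20 + 4 = -16 or x = -20 - 4 = -24

x = -24, x = -16


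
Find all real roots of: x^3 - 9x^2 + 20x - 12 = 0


Let p(x) = x^3 - 9x^2 + 20x - 12. By the rational root theorem (leading coefficient 1), any rational root is an integer divisor of 12: try ±1, ±2, ... in turn.
Test x = 1: value = 0 ✓, so (x - 1) is a factor.
Synthetic division by (x - 1): bring down 1; 1(1) - 9 = -8; (-8)(1) + 20 = 12; 12(1) - 12 = 0 → quotient x^2 - 8x + 12, remainder 0.
Solve the quadratic x^2 - 8x + 12 = 0: discriminant = (-8)^2 - 4(1)(12) = 64 - 48 = 16.
sqrt(16) = 4, so x = (8 ± 4)/2: x = 6 or x = 2.

x = 1, x = 2, x = 6


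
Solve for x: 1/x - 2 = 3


Subtract -2 from both sides: 1/x = 5
Multiply both sides by x: 1 = 5 * x
Divide by 5: x = 1/5

x = 1/5


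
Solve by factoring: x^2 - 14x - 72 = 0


We need two numbers that multiply to -72 and add to -14.
Those numbers are 4 and -18 (since 4 * (-18) = -72 and 4 + (-18) = -14).
So x^2 - 14x - 72 = (x + 4)(x - 18) = 0
Setting each factor to zero: x = -4 or x = 18

x = -4, x = 18


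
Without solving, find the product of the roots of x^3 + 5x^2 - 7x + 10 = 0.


By Vieta's formulas for x^3 + bx^2 + cx + d = 0:
  r1 + r2 + r3 = -b/a = -5
  r1*r2 + r1*r3 + r2*r3 = c/a = -7
  r1*r2*r3 = -d/a = -10


Product = -10


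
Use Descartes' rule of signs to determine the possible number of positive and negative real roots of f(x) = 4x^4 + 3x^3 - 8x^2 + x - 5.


Descartes' rule of signs:

For positive roots, count sign changes in f(x) = 4x^4 + 3x^3 - 8x^2 + x - 5:
Signs of coefficients: +, +, -, +, -
Number of sign changes: 3
Possible positive real roots: 3, 1

For negative roots, examine f(-x) = 4x^4 - 3x^3 - 8x^2 - x - 5:
Signs of coefficients: +, -, -, -, -
Number of sign changes: 1
Possible negative real roots: 1

Positive roots: 3 or 1; Negative roots: 1


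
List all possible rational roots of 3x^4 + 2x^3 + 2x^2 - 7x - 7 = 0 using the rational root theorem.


Rational root theorem: possible roots are ±p/q where:
  p divides the constant term (-7): p ∈ {1, 7}
  q divides the leading coefficient (3): q ∈ {1, 3}

All possible rational roots: -7, -7/3, -1, -1/3, 1/3, 1, 7/3, 7

-7, -7/3, -1, -1/3, 1/3, 1, 7/3, 7


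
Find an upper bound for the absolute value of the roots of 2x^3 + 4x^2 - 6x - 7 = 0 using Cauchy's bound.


Cauchy's bound: all roots r satisfy |r| <= 1 + max(|a_i/a_n|) for i = 0,...,n-1
where a_n is the leading coefficient.

Coefficients: [2, 4, -6, -7]
Leading coefficient a_n = 2
Ratios |a_i/a_n|: 2, 3, 7/2
Maximum ratio: 7/2
Cauchy's bound: |r| <= 1 + 7/2 = 9/2

Upper bound = 9/2


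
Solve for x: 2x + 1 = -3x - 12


Starting with: 2x + 1 = -3x - 12
Move all x terms to left: (2 + 3)x = -12 - 1
Simplify: 5x = -13
Divide both sides by 5: x = -13/5

x = -13/5


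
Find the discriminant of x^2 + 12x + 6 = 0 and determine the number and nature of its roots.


For ax^2 + bx + c = 0, discriminant D = b^2 - 4ac
Here a = 1, b = 12, c = 6
D = (12)^2 - 4(1)(6) = 144 - 24 = 120

D = 120 > 0 but not a perfect square
The equation has 2 distinct real irrational roots.

Discriminant = 120, 2 distinct real irrational roots


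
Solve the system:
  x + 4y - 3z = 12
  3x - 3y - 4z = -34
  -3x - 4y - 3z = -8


Using Cramer's rule. Expand each determinant along the first row.
D  = 1*[(-3)*(-3) - (-4)*(-4)] - 4*[3*(-3) - (-4)*(-3)] + (-3)*[3*(-4) - (-3)*(-3)]
  = 1*(-7) - 4*(-21) + (-3)*(-21) = 140
Dx = 12*[(-3)*(-3) - (-4)*(-4)] - 4*[(-34)*(-3) - (-4)*(-8)] + (-3)*[(-34)*(-4) - (-3)*(-8)]
  = 12*(-7) - 4*(70) + (-3)*(112) = -700
Dy = 1*[(-34)*(-3) - (-4)*(-8)] - 12*[3*(-3) - (-4)*(-3)] + (-3)*[3*(-8) - (-34)*(-3)]
  = 1*(70) - 12*(-21) + (-3)*(-126) = 700
Dz = 1*[(-3)*(-8) - (-34)*(-4)] - 4*[3*(-8) - (-34)*(-3)] + 12*[3*(-4) - (-3)*(-3)]
  = 1*(-112) - 4*(-126) + 12*(-21) = 140
x = Dx/D = -700/140 = -5, y = Dy/D = 700/140 = 5, z = Dz/D = 140/140 = 1
Check eq1: (1)(-5) + (4)(5) + (-3)(1) = 12 = 12 ✓
Check eq2: (3)(-5) + (-3)(5) + (-4)(1) = -34 = -34 ✓
Check eq3: (-3)(-5) + (-4)(5) + (-3)(1) = -8 = -8 ✓

x = -5, y = 5, z = 1


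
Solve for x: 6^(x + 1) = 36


Express both sides with the same base.
36 = 6^2
Since the bases match, equate exponents: x + 1 = 2
So x = 2 - (1) = 1

x = 1


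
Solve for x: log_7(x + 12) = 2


Convert to exponential form: x + 12 = 7^2 = 49
x = 49 - 12 = 37
Check: log_7(37 + 12) = log_7(49) = log_7(49) = 2 ✓

x = 37


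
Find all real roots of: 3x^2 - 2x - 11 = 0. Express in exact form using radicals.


Using the quadratic formula: x = (-b ± sqrt(b^2 - 4ac)) / (2a)
Here a = 3, b = -2, c = -11
Discriminant = b^2 - 4ac = (-2)^2 - 4(3)(-11) = 4 + 132 = 136
Since discriminant = 136 > 0, there are two real roots.
x = (2 ± 2*sqrt(34)) / 6
Simplifying: x = (1 ± sqrt(34)) / 3
Numerically: x ≈ 2.2770 or x ≈ -1.6103

x = (1 + sqrt(34)) / 3 or x = (1 - sqrt(34)) / 3


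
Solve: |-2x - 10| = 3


An absolute value equation |expr| = 3 gives two cases:
Case 1: -2x - 10 = 3
  -2x = 13, so x = -13/2
Case 2: -2x - 10 = -3
  -2x = 7, so x = -7/2

x = -13/2, x = -7/2


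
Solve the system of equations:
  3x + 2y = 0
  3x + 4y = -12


Using Cramer's rule:
Determinant D = (3)(4) - (3)(2) = 12 - 6 = 6
Dx = (0)(4) - (-12)(2) = 0 + 24 = 24
Dy = (3)(-12) - (3)(0) = -36 - 0 = -36
x = Dx/D = 24/6 = 4
y = Dy/D = -36/6 = -6

x = 4, y = -6


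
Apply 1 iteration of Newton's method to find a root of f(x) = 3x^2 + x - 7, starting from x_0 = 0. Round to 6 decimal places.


Newton's method: x_(n+1) = x_n - f(x_n)/f'(x_n)
f(x) = 3x^2 + x - 7
f'(x) = 6x + 1

Iteration 1:
  f(0.000000) = -7.000000
  f'(0.000000) = 1.000000
  x_1 = 0.000000 - (-7.000000)/(1.000000) = 7.000000

x_1 = 7.000000


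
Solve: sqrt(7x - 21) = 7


Square both sides: 7x - 21 = 7^2 = 49
7x = 49 + 21 = 70
x = 10
Check: sqrt(7*10 - 21) = sqrt(49) = 7 ✓

x = 10


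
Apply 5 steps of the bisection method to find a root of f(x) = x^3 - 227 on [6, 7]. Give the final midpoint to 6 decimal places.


f(x) = x^3 - 227
f(6) = -11 < 0
f(7) = 116 > 0

Step 1: midpoint = (6.000000 + 7.000000)/2 = 6.500000
  f(6.500000) = 47.625000
  f(mid) > 0, so root is in [6.000000, 6.500000]

Step 2: midpoint = (6.000000 + 6.500000)/2 = 6.250000
  f(6.250000) = 17.140625
  f(mid) > 0, so root is in [6.000000, 6.250000]

Step 3: midpoint = (6.000000 + 6.250000)/2 = 6.125000
  f(6.125000) = 2.783203
  f(mid) > 0, so root is in [6.000000, 6.125000]

Step 4: midpoint = (6.000000 + 6.125000)/2 = 6.062500
  f(6.062500) = -4.179443
  f(mid) < 0, so root is in [6.062500, 6.125000]

Step 5: midpoint = (6.062500 + 6.125000)/2 = 6.093750
  f(6.093750) = -0.715973
  f(mid) < 0, so root is in [6.093750, 6.125000]

midpoint = 6.093750


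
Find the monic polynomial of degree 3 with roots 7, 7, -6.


A monic polynomial with roots 7, 7, -6 is:
p(x) = (x - 7)(x - 7)(x + 6)
After multiplying by (x - 7): x - 7
After multiplying by (x - 7): x^2 - 14x + 49
After multiplying by (x + 6): x^3 - 8x^2 - 35x + 294

x^3 - 8x^2 - 35x + 294


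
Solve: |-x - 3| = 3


An absolute value equation |expr| = 3 gives two cases:
Case 1: -x - 3 = 3
  -x = 6, so x = -6
Case 2: -x - 3 = -3
  -x = 0, so x = 0

x = -6, x = 0


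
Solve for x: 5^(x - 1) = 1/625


Express both sides with the same base.
1/625 = 5^(-4)
Since the bases match, equate exponents: x - 1 = -4
So x = -4 - (-1) = -3

x = -3


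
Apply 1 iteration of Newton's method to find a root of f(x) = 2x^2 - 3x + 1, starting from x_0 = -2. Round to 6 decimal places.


Newton's method: x_(n+1) = x_n - f(x_n)/f'(x_n)
f(x) = 2x^2 - 3x + 1
f'(x) = 4x - 3

Iteration 1:
  f(-2.000000) = 15.000000
  f'(-2.000000) = -11.000000
  x_1 = -2.000000 - (15.000000)/(-11.000000) = -0.636364

x_1 = -0.636364


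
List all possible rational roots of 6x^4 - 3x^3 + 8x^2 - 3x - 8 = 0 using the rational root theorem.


Rational root theorem: possible roots are ±p/q where:
  p divides the constant term (-8): p ∈ {1, 2, 4, 8}
  q divides the leading coefficient (6): q ∈ {1, 2, 3, 6}

All possible rational roots: -8, -4, -8/3, -2, -4/3, -1, -2/3, -1/2, -1/3, -1/6, 1/6, 1/3, 1/2, 2/3, 1, 4/3, 2, 8/3, 4, 8

-8, -4, -8/3, -2, -4/3, -1, -2/3, -1/2, -1/3, -1/6, 1/6, 1/3, 1/2, 2/3, 1, 4/3, 2, 8/3, 4, 8


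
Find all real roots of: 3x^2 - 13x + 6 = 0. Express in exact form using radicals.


Using the quadratic formula: x = (-b ± sqrt(b^2 - 4ac)) / (2a)
Here a = 3, b = -13, c = 6
Discriminant = b^2 - 4ac = (-13)^2 - 4(3)(6) = 169 - 72 = 97
Since discriminant = 97 > 0, there are two real roots.
x = (13 ± sqrt(97)) / 6
Numerically: x ≈ 3.8081 or x ≈ 0.5252

x = (13 + sqrt(97)) / 6 or x = (13 - sqrt(97)) / 6


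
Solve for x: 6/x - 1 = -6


Subtract -1 from both sides: 6/x = -5
Multiply both sides by x: 6 = -5 * x
Divide by -5: x = -6/5

x = -6/5


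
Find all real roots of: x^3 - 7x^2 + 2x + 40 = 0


Let p(x) = x^3 - 7x^2 + 2x + 40. By the rational root theorem (leading coefficient 1), any rational root is an integer divisor of 40: try ±1, ±2, ... in turn.
Test x = 1: value = 36 ≠ 0.
Test x = -1: value = 30 ≠ 0.
Test x = 2: value = 24 ≠ 0.
Test x = -2: value = 0 ✓, so (x + 2) is a factor.
Synthetic division by (x + 2): bring down 1; 1(-2) - 7 = -9; (-9)(-2) + 2 = 20; 20(-2) + 40 = 0 → quotient x^2 - 9x + 20, remainder 0.
Solve the quadratic x^2 - 9x + 20 = 0: discriminant = (-9)^2 - 4(1)(20) = 81 - 80 = 1.
sqrt(1) = 1, so x = (9 ± 1)/2: x = 5 or x = 4.

x = -2, x = 4, x = 5


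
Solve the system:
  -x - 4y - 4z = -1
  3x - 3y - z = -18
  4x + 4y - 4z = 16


Using Cramer's rule. Expand each determinant along the first row.
D  = (-1)*[(-3)*(-4) - (-1)*4] - (-4)*[3*(-4) - (-1)*4] + (-4)*[3*4 - (-3)*4]
  = (-1)*(16) - (-4)*(-8) + (-4)*(24) = -144
Dx = (-1)*[(-3)*(-4) - (-1)*4] - (-4)*[(-18)*(-4) - (-1)*16] + (-4)*[(-18)*4 - (-3)*16]
  = (-1)*(16) - (-4)*(88) + (-4)*(-24) = 432
Dy = (-1)*[(-18)*(-4) - (-1)*16] - (-1)*[3*(-4) - (-1)*4] + (-4)*[3*16 - (-18)*4]
  = (-1)*(88) - (-1)*(-8) + (-4)*(120) = -576
Dz = (-1)*[(-3)*16 - (-18)*4] - (-4)*[3*16 - (-18)*4] + (-1)*[3*4 - (-3)*4]
  = (-1)*(24) - (-4)*(120) + (-1)*(24) = 432
x = Dx/D = 432/-144 = -3, y = Dy/D = -576/-144 = 4, z = Dz/D = 432/-144 = -3
Check eq1: (-1)(-3) + (-4)(4) + (-4)(-3) = -1 = -1 ✓
Check eq2: (3)(-3) + (-3)(4) + (-1)(-3) = -18 = -18 ✓
Check eq3: (4)(-3) + (4)(4) + (-4)(-3) = 16 = 16 ✓

x = -3, y = 4, z = -3


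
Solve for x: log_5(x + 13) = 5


Convert to exponential form: x + 13 = 5^5 = 3125
x = 3125 - 13 = 3112
Check: log_5(3112 + 13) = log_5(3125) = log_5(3125) = 5 ✓

x = 3112


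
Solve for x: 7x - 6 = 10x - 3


Starting with: 7x - 6 = 10x - 3
Move all x terms to left: (7 - 10)x = -3 + 6
Simplify: -3x = 3
Divide both sides by -3: x = -1

x = -1


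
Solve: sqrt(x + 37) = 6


Square both sides: x + 37 = 6^2 = 36
x = 36 - 37 = -1
x = -1
Check: sqrt(1*(-1) + 37) = sqrt(36) = 6 ✓

x = -1


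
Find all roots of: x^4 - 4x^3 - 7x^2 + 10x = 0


The constant term is 0, so x = 0 is a root. Factor out x:
  x^3 - 4x^2 - 7x + 10 = 0
Let p(x) = x^3 - 4x^2 - 7x + 10. By the rational root theorem (leading coefficient 1), any rational root is an integer divisor of 10: try ±1, ±2, ... in turn.
Test x = 1: value = 0 ✓, so (x - 1) is a factor.
Synthetic division by (x - 1): bring down 1; 1(1) - 4 = -3; (-3)(1) - 7 = -10; (-10)(1) + 10 = 0 → quotient x^2 - 3x - 10, remainder 0.
Solve the quadratic x^2 - 3x - 10 = 0: discriminant = (-3)^2 - 4(1)(-10) = 9 + 40 = 49.
sqrt(49) = 7, so x = (3 ± 7)/2: x = 5 or x = -2.
Collecting all roots found:

x = -2, x = 0, x = 1, x = 5


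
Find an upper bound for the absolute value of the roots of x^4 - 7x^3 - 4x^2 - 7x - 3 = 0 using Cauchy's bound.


Cauchy's bound: all roots r satisfy |r| <= 1 + max(|a_i/a_n|) for i = 0,...,n-1
where a_n is the leading coefficient.

Coefficients: [1, -7, -4, -7, -3]
Leading coefficient a_n = 1
Ratios |a_i/a_n|: 7, 4, 7, 3
Maximum ratio: 7
Cauchy's bound: |r| <= 1 + 7 = 8

Upper bound = 8


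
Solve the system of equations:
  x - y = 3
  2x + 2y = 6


Using Cramer's rule:
Determinant D = (1)(2) - (2)(-1) = 2 + 2 = 4
Dx = (3)(2) - (6)(-1) = 6 + 6 = 12
Dy = (1)(6) - (2)(3) = 6 - 6 = 0
x = Dx/D = 12/4 = 3
y = Dy/D = 0/4 = 0

x = 3, y = 0


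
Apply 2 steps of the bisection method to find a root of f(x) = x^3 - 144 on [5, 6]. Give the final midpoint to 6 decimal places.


f(x) = x^3 - 144
f(5) = -19 < 0
f(6) = 72 > 0

Step 1: midpoint = (5.000000 + 6.000000)/2 = 5.500000
  f(5.500000) = 22.375000
  f(mid) > 0, so root is in [5.000000, 5.500000]

Step 2: midpoint = (5.000000 + 5.500000)/2 = 5.250000
  f(5.250000) = 0.703125
  f(mid) > 0, so root is in [5.000000, 5.250000]

midpoint = 5.250000


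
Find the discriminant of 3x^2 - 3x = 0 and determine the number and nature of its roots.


For ax^2 + bx + c = 0, discriminant D = b^2 - 4ac
Here a = 3, b = -3, c = 0
D = (-3)^2 - 4(3)(0) = 9 - 0 = 9

D = 9 > 0 and is a perfect square (sqrt = 3)
The equation has 2 distinct real rational roots.

Discriminant = 9, 2 distinct real rational roots


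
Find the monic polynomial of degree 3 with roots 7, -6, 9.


A monic polynomial with roots 7, -6, 9 is:
p(x) = (x - 7)(x + 6)(x - 9)
After multiplying by (x - 7): x - 7
After multiplying by (x + 6): x^2 - x - 42
After multiplying by (x - 9): x^3 - 10x^2 - 33x + 378

x^3 - 10x^2 - 33x + 378


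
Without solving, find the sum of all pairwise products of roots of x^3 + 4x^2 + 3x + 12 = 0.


By Vieta's formulas for x^3 + bx^2 + cx + d = 0:
  r1 + r2 + r3 = -b/a = -4
  r1*r2 + r1*r3 + r2*r3 = c/a = 3
  r1*r2*r3 = -d/a = -12


Sum of pairwise products = 3


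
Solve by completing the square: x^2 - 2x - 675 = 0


Start: x^2 - 2x - 675 = 0
Move constant: x^2 - 2x = 675
Half of -2 is -1, squared is 1
Add 1 to both sides: x^2 - 2x + 1 = 676
(x - 1)^2 = 676
x - 1 = ±26
x = 1 + 26 = 27 or x = 1 - 26 = -25

x = -25, x = 27


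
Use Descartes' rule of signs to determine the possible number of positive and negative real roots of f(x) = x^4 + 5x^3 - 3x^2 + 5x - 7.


Descartes' rule of signs:

For positive roots, count sign changes in f(x) = x^4 + 5x^3 - 3x^2 + 5x - 7:
Signs of coefficients: +, +, -, +, -
Number of sign changes: 3
Possible positive real roots: 3, 1

For negative roots, examine f(-x) = x^4 - 5x^3 - 3x^2 - 5x - 7:
Signs of coefficients: +, -, -, -, -
Number of sign changes: 1
Possible negative real roots: 1

Positive roots: 3 or 1; Negative roots: 1


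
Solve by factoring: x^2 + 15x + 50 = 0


We need two numbers that multiply to 50 and add to 15.
Those numbers are 5 and 10 (since 5 * 10 = 50 and 5 + 10 = 15).
So x^2 + 15x + 50 = (x + 5)(x + 10) = 0
Setting each factor to zero: x = -5 or x = -10

x = -10, x = -5


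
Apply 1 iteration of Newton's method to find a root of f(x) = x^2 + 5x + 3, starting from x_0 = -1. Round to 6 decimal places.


Newton's method: x_(n+1) = x_n - f(x_n)/f'(x_n)
f(x) = x^2 + 5x + 3
f'(x) = 2x + 5

Iteration 1:
  f(-1.000000) = -1.000000
  f'(-1.000000) = 3.000000
  x_1 = -1.000000 - (-1.000000)/(3.000000) = -0.666667

x_1 = -0.666667


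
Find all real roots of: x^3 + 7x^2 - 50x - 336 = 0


Let p(x) = x^3 + 7x^2 - 50x - 336. By the rational root theorem (leading coefficient 1), any rational root is an integer divisor of 336: try ±1, ±2, ... in turn.
Test x = 1: value = -378 ≠ 0.
Test x = -1: value = -280 ≠ 0.
Test x = 2: value = -400 ≠ 0.
Test x = -2: value = -216 ≠ 0.
Test x = 3: value = -396 ≠ 0.
Test x = -3: value = -150 ≠ 0.
Test x = 4: value = -360 ≠ 0.
Test x = -4: value = -88 ≠ 0.
Test x = 6: value = -168 ≠ 0.
Test x = -6: value = 0 ✓, so (x + 6) is a factor.
Synthetic division by (x + 6): bring down 1; 1(-6) + 7 = 1; 1(-6) - 50 = -56; (-56)(-6) - 336 = 0 → quotient x^2 + x - 56, remainder 0.
Solve the quadratic x^2 + x - 56 = 0: discriminant = 1^2 - 4(1)(-56) = 1 + 224 = 225.
sqrt(225) = 15, so x = (-1 ± 15)/2: x = 7 or x = -8.

x = -8, x = -6, x = 7


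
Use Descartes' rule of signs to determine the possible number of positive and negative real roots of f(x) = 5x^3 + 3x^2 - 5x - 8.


Descartes' rule of signs:

For positive roots, count sign changes in f(x) = 5x^3 + 3x^2 - 5x - 8:
Signs of coefficients: +, +, -, -
Number of sign changes: 1
Possible positive real roots: 1

For negative roots, examine f(-x) = -5x^3 + 3x^2 + 5x - 8:
Signs of coefficients: -, +, +, -
Number of sign changes: 2
Possible negative real roots: 2, 0

Positive roots: 1; Negative roots: 2 or 0


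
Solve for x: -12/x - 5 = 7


Subtract -5 from both sides: -12/x = 12
Multiply both sides by x: -12 = 12 * x
Divide by 12: x = -1

x = -1


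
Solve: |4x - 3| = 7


An absolute value equation |expr| = 7 gives two cases:
Case 1: 4x - 3 = 7
  4x = 10, so x = 5/2
Case 2: 4x - 3 = -7
  4x = -4, so x = -1

x = -1, x = 5/2


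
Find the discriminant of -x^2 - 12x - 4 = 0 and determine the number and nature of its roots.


For ax^2 + bx + c = 0, discriminant D = b^2 - 4ac
Here a = -1, b = -12, c = -4
D = (-12)^2 - 4(-1)(-4) = 144 - 16 = 128

D = 128 > 0 but not a perfect square
The equation has 2 distinct real irrational roots.

Discriminant = 128, 2 distinct real irrational roots


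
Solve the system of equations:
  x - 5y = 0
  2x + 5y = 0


Using Cramer's rule:
Determinant D = (1)(5) - (2)(-5) = 5 + 10 = 15
Dx = (0)(5) - (0)(-5) = 0 - 0 = 0
Dy = (1)(0) - (2)(0) = 0 - 0 = 0
x = Dx/D = 0/15 = 0
y = Dy/D = 0/15 = 0

x = 0, y = 0
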